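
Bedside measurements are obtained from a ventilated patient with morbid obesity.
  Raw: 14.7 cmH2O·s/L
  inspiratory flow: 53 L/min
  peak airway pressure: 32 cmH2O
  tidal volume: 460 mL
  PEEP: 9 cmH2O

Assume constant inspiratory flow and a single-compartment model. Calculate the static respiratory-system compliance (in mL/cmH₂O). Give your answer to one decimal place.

Flow: 53 L/min ÷ 60 = 0.8833 L/s.
Equation of motion (constant flow): PIP = Vt/C + R·V̇ + PEEP.
Vt/C = PIP − R·V̇ − PEEP = 32 − 14.7×0.8833 − 9 = 32 − 12.985 − 9 = 10.015 cmH2O.
C = Vt / 10.015 = 460 / 10.015 = 45.931 mL/cmH2O.

45.9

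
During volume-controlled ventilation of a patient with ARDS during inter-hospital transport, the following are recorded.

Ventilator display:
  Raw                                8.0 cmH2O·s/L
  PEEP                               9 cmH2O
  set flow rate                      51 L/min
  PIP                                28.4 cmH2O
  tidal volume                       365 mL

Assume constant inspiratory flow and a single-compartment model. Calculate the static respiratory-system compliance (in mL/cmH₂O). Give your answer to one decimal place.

Flow: 51 L/min ÷ 60 = 0.85 L/s.
Equation of motion (constant flow): PIP = Vt/C + R·V̇ + PEEP.
Vt/C = PIP − R·V̇ − PEEP = 28.4 − 8.0×0.85 − 9 = 28.4 − 6.8 − 9 = 12.6 cmH2O.
C = Vt / 12.6 = 365 / 12.6 = 28.968 mL/cmH2O.

29.0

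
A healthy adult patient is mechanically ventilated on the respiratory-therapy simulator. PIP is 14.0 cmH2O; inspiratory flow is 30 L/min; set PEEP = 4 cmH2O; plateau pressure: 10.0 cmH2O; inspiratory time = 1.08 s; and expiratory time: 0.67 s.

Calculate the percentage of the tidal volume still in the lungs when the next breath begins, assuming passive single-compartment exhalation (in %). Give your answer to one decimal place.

39.4

Flow: 30 L/min ÷ 60 = 0.5 L/s.
Vt = flow × Ti = 0.5 L/s × 1.08 s × 1000 mL/L = 540.0 mL.
R = (PIP − Pplat)/V̇ = (14.0 − 10.0) / 0.5 = 4.0/0.5 = 8.0 cmH2O·s/L.
C = Vt/(Pplat − PEEP) = 540.0 / (10.0 − 4) = 540.0/6.0 = 90.0 mL/cmH2O.
τ = R × C = 8.0 × 0.09 L/cmH2O = 0.72 s.
Fraction remaining at end-expiration = e^(−Te/τ) = e^(−0.67/0.72) = 0.3943 → 39.43%.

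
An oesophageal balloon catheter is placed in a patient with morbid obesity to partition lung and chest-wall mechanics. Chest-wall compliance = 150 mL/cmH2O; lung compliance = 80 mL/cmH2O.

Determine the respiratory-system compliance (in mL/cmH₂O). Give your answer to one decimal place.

52.2

Lung and chest wall are elastances in series: 1/Crs = 1/CL + 1/Ccw.
1/Crs = 1/80 + 1/150 = 0.01917.
Crs = 52.165 mL/cmH2O.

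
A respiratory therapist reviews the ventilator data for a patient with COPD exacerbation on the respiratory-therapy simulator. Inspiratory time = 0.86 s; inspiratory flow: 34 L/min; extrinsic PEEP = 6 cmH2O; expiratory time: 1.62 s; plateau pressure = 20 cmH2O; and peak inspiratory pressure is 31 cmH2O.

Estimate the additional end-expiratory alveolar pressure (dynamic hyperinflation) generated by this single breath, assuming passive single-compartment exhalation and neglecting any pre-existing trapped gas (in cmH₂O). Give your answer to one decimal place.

1.3

Flow: 34 L/min ÷ 60 = 0.5667 L/s.
Vt = flow × Ti = 0.5667 L/s × 0.86 s × 1000 mL/L = 487.36 mL.
R = (PIP − Pplat)/V̇ = (31 − 20) / 0.5667 = 11.0/0.5667 = 19.411 cmH2O·s/L.
C = Vt/(Pplat − PEEP) = 487.36 / (20 − 6) = 487.36/14.0 = 34.811 mL/cmH2O.
τ = R × C = 19.411 × 0.03481 L/cmH2O = 0.6757 s.
Fraction remaining = e^(−Te/τ) = e^(−1.62/0.6757) = 0.09094; trapped volume = 487.36 × 0.09094 = 44.321 mL.
Additional alveolar pressure from trapping ≈ V_trapped / C = 44.321 / 34.811 = 1.273 cmH2O.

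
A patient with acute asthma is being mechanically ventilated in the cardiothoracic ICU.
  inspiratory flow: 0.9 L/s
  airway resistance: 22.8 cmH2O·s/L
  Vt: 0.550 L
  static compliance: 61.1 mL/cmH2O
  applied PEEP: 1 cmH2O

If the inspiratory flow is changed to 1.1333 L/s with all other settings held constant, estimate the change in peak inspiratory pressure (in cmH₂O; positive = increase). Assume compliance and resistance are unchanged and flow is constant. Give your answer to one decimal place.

PIP = Vt/C + R·V̇ + PEEP (constant-flow equation of motion).
Only the resistive term changes: ΔPIP = R × ΔV̇ = 22.8 × (1.1333 − 0.9) = 22.8 × 0.2333 = 5.319 cmH2O.

5.3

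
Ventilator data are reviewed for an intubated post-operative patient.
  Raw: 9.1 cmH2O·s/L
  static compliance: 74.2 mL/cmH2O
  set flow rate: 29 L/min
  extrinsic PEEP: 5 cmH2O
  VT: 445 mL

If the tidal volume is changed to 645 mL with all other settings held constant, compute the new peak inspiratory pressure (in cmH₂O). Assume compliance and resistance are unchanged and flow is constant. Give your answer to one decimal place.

18.1

Flow: 29 L/min ÷ 60 = 0.4833 L/s.
PIP = Vt/C + R·V̇ + PEEP (constant-flow equation of motion).
Only the elastic term changes: ΔPIP = ΔVt / C = (645 − 445) / 74.2 = 2.695 cmH2O.
Original PIP = 445/74.2 + 9.1×0.4833 + 5 = 15.395 cmH2O; new PIP = 15.395 + (2.695) = 18.09 cmH2O.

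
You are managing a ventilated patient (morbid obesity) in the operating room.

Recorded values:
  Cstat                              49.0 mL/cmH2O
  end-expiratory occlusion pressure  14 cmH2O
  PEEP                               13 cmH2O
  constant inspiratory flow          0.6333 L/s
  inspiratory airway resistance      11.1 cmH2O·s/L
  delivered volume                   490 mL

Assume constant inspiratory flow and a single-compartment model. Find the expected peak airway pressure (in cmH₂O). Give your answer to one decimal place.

31.0

Total PEEP = 14 cmH2O (set 13 + intrinsic 1); this is the baseline alveolar pressure.
Equation of motion (constant flow): PIP = Vt/C + R·V̇ + PEEP.
PIP = 490/49.0 + 11.1×0.6333 + 14 = 10.0 + 7.03 + 14 = 31.03 cmH2O.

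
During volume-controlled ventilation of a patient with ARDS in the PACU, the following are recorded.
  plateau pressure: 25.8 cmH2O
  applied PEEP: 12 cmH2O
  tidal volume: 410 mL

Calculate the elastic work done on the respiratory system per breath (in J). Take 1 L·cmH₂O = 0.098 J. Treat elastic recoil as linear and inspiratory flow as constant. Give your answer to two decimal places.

Elastic work ≈ ½ × (Pplat − PEEP) × Vt = 0.5 × (25.8 − 12) × 0.410 L = 0.5 × 13.8 × 0.410 = 2.829 L·cmH2O.
× 0.098 J/(L·cmH2O) → 0.2772 J.

0.28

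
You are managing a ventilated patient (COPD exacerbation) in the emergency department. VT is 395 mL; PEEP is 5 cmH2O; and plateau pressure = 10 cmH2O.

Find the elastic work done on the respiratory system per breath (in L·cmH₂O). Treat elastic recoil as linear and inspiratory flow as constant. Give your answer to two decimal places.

Elastic work ≈ ½ × (Pplat − PEEP) × Vt = 0.5 × (10 − 5) × 0.395 L = 0.5 × 5.0 × 0.395 = 0.9875 L·cmH2O.

0.99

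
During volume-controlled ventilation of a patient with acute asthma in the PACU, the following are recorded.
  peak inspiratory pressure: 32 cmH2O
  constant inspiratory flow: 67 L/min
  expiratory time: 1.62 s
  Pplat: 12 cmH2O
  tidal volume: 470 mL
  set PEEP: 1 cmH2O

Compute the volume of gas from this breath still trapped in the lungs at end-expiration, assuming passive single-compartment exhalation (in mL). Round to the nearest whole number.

57

Flow: 67 L/min ÷ 60 = 1.1167 L/s.
R = (PIP − Pplat)/V̇ = (32 − 12) / 1.1167 = 20.0/1.1167 = 17.91 cmH2O·s/L.
C = Vt/(Pplat − PEEP) = 470.0 / (12 − 1) = 470.0/11.0 = 42.727 mL/cmH2O.
τ = R × C = 17.91 × 0.04273 L/cmH2O = 0.7653 s.
Fraction remaining = e^(−Te/τ) = e^(−1.62/0.7653) = 0.1204.
Trapped volume = 470.0 × 0.1204 = 56.588 mL.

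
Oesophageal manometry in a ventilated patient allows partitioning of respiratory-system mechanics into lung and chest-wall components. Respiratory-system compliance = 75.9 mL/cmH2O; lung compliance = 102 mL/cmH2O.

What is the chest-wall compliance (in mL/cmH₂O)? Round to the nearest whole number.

1/Ccw = 1/Crs − 1/CL.
1/Ccw = 1/75.9 − 1/102 = 0.003371.
Ccw = 296.65 mL/cmH2O.

297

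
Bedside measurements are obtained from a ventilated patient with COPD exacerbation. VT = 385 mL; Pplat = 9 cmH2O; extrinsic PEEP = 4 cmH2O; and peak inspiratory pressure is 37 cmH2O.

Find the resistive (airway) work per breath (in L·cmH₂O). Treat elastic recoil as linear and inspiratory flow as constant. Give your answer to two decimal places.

10.78

With constant inspiratory flow the resistive pressure is constant at PIP − Pplat = 37 − 9 = 28.0 cmH2O, so resistive work = 28.0 × 0.385 = 10.78 L·cmH2O.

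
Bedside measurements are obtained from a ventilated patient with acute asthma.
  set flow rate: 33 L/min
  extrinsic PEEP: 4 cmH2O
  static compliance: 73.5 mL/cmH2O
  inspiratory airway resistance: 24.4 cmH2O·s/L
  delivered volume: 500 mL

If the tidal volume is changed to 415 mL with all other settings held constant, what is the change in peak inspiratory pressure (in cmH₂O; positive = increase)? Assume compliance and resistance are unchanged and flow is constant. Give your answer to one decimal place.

PIP = Vt/C + R·V̇ + PEEP (constant-flow equation of motion).
Only the elastic term changes: ΔPIP = ΔVt / C = (415 − 500) / 73.5 = -1.156 cmH2O.

-1.2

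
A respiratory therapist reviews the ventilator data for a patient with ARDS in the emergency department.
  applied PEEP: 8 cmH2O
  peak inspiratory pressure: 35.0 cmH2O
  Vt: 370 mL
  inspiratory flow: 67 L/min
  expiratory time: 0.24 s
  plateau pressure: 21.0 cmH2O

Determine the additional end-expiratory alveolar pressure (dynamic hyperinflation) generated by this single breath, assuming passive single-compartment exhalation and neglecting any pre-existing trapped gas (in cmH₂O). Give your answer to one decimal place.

6.6

Flow: 67 L/min ÷ 60 = 1.1167 L/s.
R = (PIP − Pplat)/V̇ = (35.0 − 21.0) / 1.1167 = 14.0/1.1167 = 12.537 cmH2O·s/L.
C = Vt/(Pplat − PEEP) = 370.0 / (21.0 − 8) = 370.0/13.0 = 28.462 mL/cmH2O.
τ = R × C = 12.537 × 0.02846 L/cmH2O = 0.3568 s.
Fraction remaining = e^(−Te/τ) = e^(−0.24/0.3568) = 0.5104; trapped volume = 370.0 × 0.5104 = 188.85 mL.
Additional alveolar pressure from trapping ≈ V_trapped / C = 188.85 / 28.462 = 6.635 cmH2O.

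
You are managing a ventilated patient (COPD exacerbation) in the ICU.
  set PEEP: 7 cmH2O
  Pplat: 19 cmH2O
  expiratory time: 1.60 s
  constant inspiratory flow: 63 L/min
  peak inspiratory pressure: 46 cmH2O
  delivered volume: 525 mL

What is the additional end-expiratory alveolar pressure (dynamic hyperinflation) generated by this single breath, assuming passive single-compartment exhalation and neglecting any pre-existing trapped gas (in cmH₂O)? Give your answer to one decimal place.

2.9

Flow: 63 L/min ÷ 60 = 1.05 L/s.
R = (PIP − Pplat)/V̇ = (46 − 19) / 1.05 = 27.0/1.05 = 25.714 cmH2O·s/L.
C = Vt/(Pplat − PEEP) = 525.0 / (19 − 7) = 525.0/12.0 = 43.75 mL/cmH2O.
τ = R × C = 25.714 × 0.04375 L/cmH2O = 1.125 s.
Fraction remaining = e^(−Te/τ) = e^(−1.60/1.125) = 0.2412; trapped volume = 525.0 × 0.2412 = 126.63 mL.
Additional alveolar pressure from trapping ≈ V_trapped / C = 126.63 / 43.75 = 2.894 cmH2O.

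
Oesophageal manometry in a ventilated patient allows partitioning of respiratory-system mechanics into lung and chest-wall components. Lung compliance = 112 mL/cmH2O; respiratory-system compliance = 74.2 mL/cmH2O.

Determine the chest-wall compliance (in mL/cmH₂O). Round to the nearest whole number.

220

1/Ccw = 1/Crs − 1/CL.
1/Ccw = 1/74.2 − 1/112 = 0.004549.
Ccw = 219.83 mL/cmH2O.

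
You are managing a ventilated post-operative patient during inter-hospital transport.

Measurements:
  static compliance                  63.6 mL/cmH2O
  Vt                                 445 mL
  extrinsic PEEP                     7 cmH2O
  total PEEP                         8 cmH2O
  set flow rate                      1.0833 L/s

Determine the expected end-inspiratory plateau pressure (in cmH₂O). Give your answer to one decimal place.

15.0

End-expiratory occlusion gives total PEEP = 8 cmH2O (intrinsic PEEP = 8 − 7 = 1). Use total PEEP for the elastic gradient.
Pplat = PEEPtotal + Vt / Cstat = 8 + 445 / 63.6 = 8 + 6.997 = 14.997 cmH2O.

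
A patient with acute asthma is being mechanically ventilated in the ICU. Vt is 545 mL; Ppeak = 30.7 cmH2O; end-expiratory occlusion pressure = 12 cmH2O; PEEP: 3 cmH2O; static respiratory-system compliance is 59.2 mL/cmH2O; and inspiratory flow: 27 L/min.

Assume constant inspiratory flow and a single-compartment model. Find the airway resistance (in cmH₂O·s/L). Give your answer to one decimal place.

21.1

Flow: 27 L/min ÷ 60 = 0.45 L/s.
Total PEEP = 12 cmH2O (set 3 + intrinsic 9); this is the baseline alveolar pressure.
Equation of motion (constant flow): PIP = Vt/C + R·V̇ + PEEP.
R·V̇ = PIP − Vt/C − PEEP = 30.7 − 545/59.2 − 12 = 30.7 − 9.206 − 12 = 9.494 cmH2O.
R = 9.494 / 0.45 = 21.098 cmH2O·s/L.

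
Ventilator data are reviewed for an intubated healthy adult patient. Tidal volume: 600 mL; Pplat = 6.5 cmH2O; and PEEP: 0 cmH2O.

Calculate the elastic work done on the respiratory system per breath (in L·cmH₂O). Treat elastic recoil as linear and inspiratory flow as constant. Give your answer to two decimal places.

1.95

Elastic work ≈ ½ × (Pplat − PEEP) × Vt = 0.5 × (6.5 − 0) × 0.600 L = 0.5 × 6.5 × 0.600 = 1.95 L·cmH2O.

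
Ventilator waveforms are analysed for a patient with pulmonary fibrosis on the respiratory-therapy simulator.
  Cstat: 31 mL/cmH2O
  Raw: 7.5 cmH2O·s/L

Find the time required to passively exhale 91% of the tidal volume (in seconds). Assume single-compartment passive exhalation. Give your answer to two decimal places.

0.56

τ = R × C = 7.5 × 31 mL/cmH2O = 7.5 × 0.031 L/cmH2O = 0.2325 s.
Exhaled fraction f = 1 − e^(−t/τ) → t = −τ·ln(1 − f) = −0.2325·ln(0.09) = 0.5598 s.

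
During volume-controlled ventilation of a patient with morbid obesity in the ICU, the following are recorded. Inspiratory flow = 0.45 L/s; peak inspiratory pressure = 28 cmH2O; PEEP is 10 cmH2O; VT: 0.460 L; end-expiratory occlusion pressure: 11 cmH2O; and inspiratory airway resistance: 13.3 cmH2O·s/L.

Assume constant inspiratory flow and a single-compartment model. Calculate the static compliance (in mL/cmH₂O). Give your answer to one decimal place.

41.8

Total PEEP = 11 cmH2O (set 10 + intrinsic 1); this is the baseline alveolar pressure.
Equation of motion (constant flow): PIP = Vt/C + R·V̇ + PEEP.
Vt/C = PIP − R·V̇ − PEEP = 28 − 13.3×0.45 − 11 = 28 − 5.985 − 11 = 11.015 cmH2O.
C = Vt / 11.015 = 460 / 11.015 = 41.761 mL/cmH2O.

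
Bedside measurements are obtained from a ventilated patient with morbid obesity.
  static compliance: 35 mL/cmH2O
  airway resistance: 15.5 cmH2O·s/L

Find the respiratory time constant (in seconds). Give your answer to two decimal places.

τ = R × C = 15.5 × 35 mL/cmH2O = 15.5 × 0.035 L/cmH2O = 0.5425 s.

0.54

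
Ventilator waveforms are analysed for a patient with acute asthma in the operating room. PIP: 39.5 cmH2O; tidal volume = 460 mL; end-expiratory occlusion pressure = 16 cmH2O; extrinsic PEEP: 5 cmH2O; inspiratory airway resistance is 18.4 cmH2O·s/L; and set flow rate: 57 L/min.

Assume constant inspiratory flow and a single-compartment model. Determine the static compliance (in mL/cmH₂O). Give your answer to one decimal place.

76.4

Flow: 57 L/min ÷ 60 = 0.95 L/s.
Total PEEP = 16 cmH2O (set 5 + intrinsic 11); this is the baseline alveolar pressure.
Equation of motion (constant flow): PIP = Vt/C + R·V̇ + PEEP.
Vt/C = PIP − R·V̇ − PEEP = 39.5 − 18.4×0.95 − 16 = 39.5 − 17.48 − 16 = 6.02 cmH2O.
C = Vt / 6.02 = 460 / 6.02 = 76.412 mL/cmH2O.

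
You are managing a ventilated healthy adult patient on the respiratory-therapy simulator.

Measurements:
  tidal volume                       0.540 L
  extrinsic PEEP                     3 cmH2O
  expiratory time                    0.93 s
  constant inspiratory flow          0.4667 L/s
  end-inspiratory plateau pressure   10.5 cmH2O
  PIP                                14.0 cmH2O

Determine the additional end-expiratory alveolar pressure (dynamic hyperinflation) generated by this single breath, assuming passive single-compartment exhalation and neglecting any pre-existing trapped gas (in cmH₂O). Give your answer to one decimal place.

1.3

R = (PIP − Pplat)/V̇ = (14.0 − 10.5) / 0.4667 = 3.5/0.4667 = 7.499 cmH2O·s/L.
C = Vt/(Pplat − PEEP) = 540.0 / (10.5 − 3) = 540.0/7.5 = 72.0 mL/cmH2O.
τ = R × C = 7.499 × 0.072 L/cmH2O = 0.5399 s.
Fraction remaining = e^(−Te/τ) = e^(−0.93/0.5399) = 0.1786; trapped volume = 540.0 × 0.1786 = 96.444 mL.
Additional alveolar pressure from trapping ≈ V_trapped / C = 96.444 / 72.0 = 1.34 cmH2O.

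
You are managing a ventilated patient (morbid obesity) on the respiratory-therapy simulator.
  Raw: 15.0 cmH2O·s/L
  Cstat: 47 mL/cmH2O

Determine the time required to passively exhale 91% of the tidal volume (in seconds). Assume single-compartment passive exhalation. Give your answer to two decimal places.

1.70

τ = R × C = 15.0 × 47 mL/cmH2O = 15.0 × 0.047 L/cmH2O = 0.705 s.
Exhaled fraction f = 1 − e^(−t/τ) → t = −τ·ln(1 − f) = −0.705·ln(0.09) = 1.698 s.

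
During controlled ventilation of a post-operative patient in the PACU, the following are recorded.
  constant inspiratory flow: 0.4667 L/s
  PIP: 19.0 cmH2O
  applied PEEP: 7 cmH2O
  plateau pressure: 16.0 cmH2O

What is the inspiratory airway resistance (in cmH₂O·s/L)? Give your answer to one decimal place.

Raw = (PIP − Pplat) / flow = (19.0 − 16.0) / 0.4667 = 3.0 / 0.4667 = 6.428 cmH2O·s/L.

6.4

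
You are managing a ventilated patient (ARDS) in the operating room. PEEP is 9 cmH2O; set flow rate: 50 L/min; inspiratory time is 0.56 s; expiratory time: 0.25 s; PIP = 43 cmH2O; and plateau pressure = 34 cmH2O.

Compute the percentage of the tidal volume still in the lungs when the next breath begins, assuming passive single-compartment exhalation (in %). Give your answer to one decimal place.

Flow: 50 L/min ÷ 60 = 0.8333 L/s.
Vt = flow × Ti = 0.8333 L/s × 0.56 s × 1000 mL/L = 466.65 mL.
R = (PIP − Pplat)/V̇ = (43 − 34) / 0.8333 = 9.0/0.8333 = 10.8 cmH2O·s/L.
C = Vt/(Pplat − PEEP) = 466.65 / (34 − 9) = 466.65/25.0 = 18.666 mL/cmH2O.
τ = R × C = 10.8 × 0.01867 L/cmH2O = 0.2016 s.
Fraction remaining at end-expiration = e^(−Te/τ) = e^(−0.25/0.2016) = 0.2894 → 28.94%.

28.9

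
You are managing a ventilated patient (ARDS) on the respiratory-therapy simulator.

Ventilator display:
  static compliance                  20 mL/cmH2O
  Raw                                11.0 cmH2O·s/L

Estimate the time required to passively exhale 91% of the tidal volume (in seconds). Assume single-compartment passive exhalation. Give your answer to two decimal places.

0.53

τ = R × C = 11.0 × 20 mL/cmH2O = 11.0 × 0.020 L/cmH2O = 0.22 s.
Exhaled fraction f = 1 − e^(−t/τ) → t = −τ·ln(1 − f) = −0.22·ln(0.09) = 0.5297 s.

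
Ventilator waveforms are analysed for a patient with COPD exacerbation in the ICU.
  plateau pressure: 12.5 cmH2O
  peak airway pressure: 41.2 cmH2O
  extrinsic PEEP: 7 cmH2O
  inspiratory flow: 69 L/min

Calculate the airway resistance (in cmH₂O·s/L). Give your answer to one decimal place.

25.0

Flow: 69 L/min ÷ 60 = 1.15 L/s.
Raw = (PIP − Pplat) / flow = (41.2 − 12.5) / 1.15 = 28.7 / 1.15 = 24.957 cmH2O·s/L.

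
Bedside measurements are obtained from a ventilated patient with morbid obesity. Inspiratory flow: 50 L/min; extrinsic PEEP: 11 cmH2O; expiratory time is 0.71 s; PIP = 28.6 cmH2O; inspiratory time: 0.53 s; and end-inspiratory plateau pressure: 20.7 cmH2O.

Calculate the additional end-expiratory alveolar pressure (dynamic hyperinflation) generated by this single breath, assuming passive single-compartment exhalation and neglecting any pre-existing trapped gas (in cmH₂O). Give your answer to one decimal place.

Flow: 50 L/min ÷ 60 = 0.8333 L/s.
Vt = flow × Ti = 0.8333 L/s × 0.53 s × 1000 mL/L = 441.65 mL.
R = (PIP − Pplat)/V̇ = (28.6 − 20.7) / 0.8333 = 7.9/0.8333 = 9.48 cmH2O·s/L.
C = Vt/(Pplat − PEEP) = 441.65 / (20.7 − 11) = 441.65/9.7 = 45.531 mL/cmH2O.
τ = R × C = 9.48 × 0.04553 L/cmH2O = 0.4316 s.
Fraction remaining = e^(−Te/τ) = e^(−0.71/0.4316) = 0.193; trapped volume = 441.65 × 0.193 = 85.238 mL.
Additional alveolar pressure from trapping ≈ V_trapped / C = 85.238 / 45.531 = 1.872 cmH2O.

1.9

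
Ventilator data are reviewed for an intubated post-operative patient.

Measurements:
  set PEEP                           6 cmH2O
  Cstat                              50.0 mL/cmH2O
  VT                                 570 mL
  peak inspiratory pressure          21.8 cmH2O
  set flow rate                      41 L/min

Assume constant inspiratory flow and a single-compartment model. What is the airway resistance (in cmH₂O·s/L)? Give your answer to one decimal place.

6.4

Flow: 41 L/min ÷ 60 = 0.6833 L/s.
Equation of motion (constant flow): PIP = Vt/C + R·V̇ + PEEP.
R·V̇ = PIP − Vt/C − PEEP = 21.8 − 570/50.0 − 6 = 21.8 − 11.4 − 6 = 4.4 cmH2O.
R = 4.4 / 0.6833 = 6.439 cmH2O·s/L.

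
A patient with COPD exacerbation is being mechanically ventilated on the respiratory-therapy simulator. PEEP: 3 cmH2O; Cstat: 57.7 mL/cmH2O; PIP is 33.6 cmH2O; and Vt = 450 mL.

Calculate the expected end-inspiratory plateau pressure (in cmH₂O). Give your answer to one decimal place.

10.8

Pplat = PEEP + Vt / Cstat = 3 + 450 / 57.7 = 3 + 7.799 = 10.799 cmH2O.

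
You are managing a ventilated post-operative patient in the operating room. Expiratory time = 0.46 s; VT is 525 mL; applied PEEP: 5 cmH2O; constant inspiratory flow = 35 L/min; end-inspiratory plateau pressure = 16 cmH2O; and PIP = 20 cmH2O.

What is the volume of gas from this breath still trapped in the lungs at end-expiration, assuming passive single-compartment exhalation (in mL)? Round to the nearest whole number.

129

Flow: 35 L/min ÷ 60 = 0.5833 L/s.
R = (PIP − Pplat)/V̇ = (20 − 16) / 0.5833 = 4.0/0.5833 = 6.858 cmH2O·s/L.
C = Vt/(Pplat − PEEP) = 525.0 / (16 − 5) = 525.0/11.0 = 47.727 mL/cmH2O.
τ = R × C = 6.858 × 0.04773 L/cmH2O = 0.3273 s.
Fraction remaining = e^(−Te/τ) = e^(−0.46/0.3273) = 0.2453.
Trapped volume = 525.0 × 0.2453 = 128.78 mL.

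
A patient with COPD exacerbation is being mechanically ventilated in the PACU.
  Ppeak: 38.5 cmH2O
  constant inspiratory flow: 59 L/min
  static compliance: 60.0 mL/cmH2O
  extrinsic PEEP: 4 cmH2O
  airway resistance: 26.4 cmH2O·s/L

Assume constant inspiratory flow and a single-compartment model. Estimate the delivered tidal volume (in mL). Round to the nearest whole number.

512

Flow: 59 L/min ÷ 60 = 0.9833 L/s.
Equation of motion (constant flow): PIP = Vt/C + R·V̇ + PEEP.
Vt/C = PIP − R·V̇ − PEEP = 38.5 − 25.959 − 4 = 8.541 cmH2O.
Vt = C × 8.541 = 60.0 × 8.541 = 512.46 mL.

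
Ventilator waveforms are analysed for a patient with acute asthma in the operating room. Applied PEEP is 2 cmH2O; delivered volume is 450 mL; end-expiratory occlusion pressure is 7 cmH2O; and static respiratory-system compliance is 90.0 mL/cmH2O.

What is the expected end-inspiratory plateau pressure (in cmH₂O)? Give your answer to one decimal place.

12.0

End-expiratory occlusion gives total PEEP = 7 cmH2O (intrinsic PEEP = 7 − 2 = 5). Use total PEEP for the elastic gradient.
Pplat = PEEPtotal + Vt / Cstat = 7 + 450 / 90.0 = 7 + 5.0 = 12.0 cmH2O.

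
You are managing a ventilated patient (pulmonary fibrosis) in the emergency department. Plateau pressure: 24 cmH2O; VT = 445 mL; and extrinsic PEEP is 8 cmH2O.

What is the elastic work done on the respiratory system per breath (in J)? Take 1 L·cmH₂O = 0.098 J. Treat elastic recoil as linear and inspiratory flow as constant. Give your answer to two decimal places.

0.35

Elastic work ≈ ½ × (Pplat − PEEP) × Vt = 0.5 × (24 − 8) × 0.445 L = 0.5 × 16.0 × 0.445 = 3.56 L·cmH2O.
× 0.098 J/(L·cmH2O) → 0.3489 J.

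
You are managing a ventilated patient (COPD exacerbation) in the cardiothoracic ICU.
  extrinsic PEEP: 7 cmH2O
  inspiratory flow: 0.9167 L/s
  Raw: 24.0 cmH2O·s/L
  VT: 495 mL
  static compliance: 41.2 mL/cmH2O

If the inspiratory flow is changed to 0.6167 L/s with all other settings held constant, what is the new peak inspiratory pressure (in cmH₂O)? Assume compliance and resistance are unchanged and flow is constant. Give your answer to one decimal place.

33.8

PIP = Vt/C + R·V̇ + PEEP (constant-flow equation of motion).
Only the resistive term changes: ΔPIP = R × ΔV̇ = 24.0 × (0.6167 − 0.9167) = 24.0 × -0.3 = -7.2 cmH2O.
Original PIP = 495/41.2 + 24.0×0.9167 + 7 = 41.015 cmH2O; new PIP = 41.015 + (-7.2) = 33.815 cmH2O.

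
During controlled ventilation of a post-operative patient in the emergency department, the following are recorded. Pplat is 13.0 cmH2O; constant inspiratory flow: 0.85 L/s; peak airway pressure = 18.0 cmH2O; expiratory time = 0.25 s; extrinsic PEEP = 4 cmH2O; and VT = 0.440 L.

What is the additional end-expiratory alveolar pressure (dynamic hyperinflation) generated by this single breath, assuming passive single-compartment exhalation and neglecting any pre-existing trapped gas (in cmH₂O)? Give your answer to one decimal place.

R = (PIP − Pplat)/V̇ = (18.0 − 13.0) / 0.85 = 5.0/0.85 = 5.882 cmH2O·s/L.
C = Vt/(Pplat − PEEP) = 440.0 / (13.0 − 4) = 440.0/9.0 = 48.889 mL/cmH2O.
τ = R × C = 5.882 × 0.04889 L/cmH2O = 0.2876 s.
Fraction remaining = e^(−Te/τ) = e^(−0.25/0.2876) = 0.4193; trapped volume = 440.0 × 0.4193 = 184.49 mL.
Additional alveolar pressure from trapping ≈ V_trapped / C = 184.49 / 48.889 = 3.774 cmH2O.

3.8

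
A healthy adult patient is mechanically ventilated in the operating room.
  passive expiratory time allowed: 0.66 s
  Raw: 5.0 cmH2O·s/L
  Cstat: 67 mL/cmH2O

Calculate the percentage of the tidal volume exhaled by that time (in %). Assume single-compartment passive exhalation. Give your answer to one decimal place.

τ = R × C = 5.0 × 67 mL/cmH2O = 5.0 × 0.067 L/cmH2O = 0.335 s.
Passive exhalation: V(t)/V₀ = e^(−t/τ) = e^(−0.66/0.335) = 0.1394.
Fraction exhaled = 1 − 0.1394 = 0.8606 → 86.06%.

86.1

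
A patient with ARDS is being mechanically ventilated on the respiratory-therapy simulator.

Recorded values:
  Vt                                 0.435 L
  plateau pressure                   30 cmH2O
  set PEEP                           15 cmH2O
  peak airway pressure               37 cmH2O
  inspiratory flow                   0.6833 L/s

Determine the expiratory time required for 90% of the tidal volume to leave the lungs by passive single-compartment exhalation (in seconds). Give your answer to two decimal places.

0.68

R = (PIP − Pplat)/V̇ = (37 − 30) / 0.6833 = 7.0/0.6833 = 10.244 cmH2O·s/L.
C = Vt/(Pplat − PEEP) = 435.0 / (30 − 15) = 435.0/15.0 = 29.0 mL/cmH2O.
τ = R × C = 10.244 × 0.029 L/cmH2O = 0.2971 s.
t = −τ·ln(1 − 0.90) = −0.2971·ln(0.1) = 0.6841 s.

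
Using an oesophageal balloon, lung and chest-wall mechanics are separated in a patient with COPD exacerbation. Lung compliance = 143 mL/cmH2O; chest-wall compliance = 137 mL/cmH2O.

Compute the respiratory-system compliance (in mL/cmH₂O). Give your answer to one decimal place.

70.0

Lung and chest wall are elastances in series: 1/Crs = 1/CL + 1/Ccw.
1/Crs = 1/143 + 1/137 = 0.01429.
Crs = 69.979 mL/cmH2O.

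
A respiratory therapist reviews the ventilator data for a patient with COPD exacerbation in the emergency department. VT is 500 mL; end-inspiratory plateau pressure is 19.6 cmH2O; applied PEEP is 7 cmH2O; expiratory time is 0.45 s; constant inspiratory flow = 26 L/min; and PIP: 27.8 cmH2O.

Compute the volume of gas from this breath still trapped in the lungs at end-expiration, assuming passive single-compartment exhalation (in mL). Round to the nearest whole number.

275

Flow: 26 L/min ÷ 60 = 0.4333 L/s.
R = (PIP − Pplat)/V̇ = (27.8 − 19.6) / 0.4333 = 8.2/0.4333 = 18.925 cmH2O·s/L.
C = Vt/(Pplat − PEEP) = 500.0 / (19.6 − 7) = 500.0/12.6 = 39.683 mL/cmH2O.
τ = R × C = 18.925 × 0.03968 L/cmH2O = 0.7509 s.
Fraction remaining = e^(−Te/τ) = e^(−0.45/0.7509) = 0.5492.
Trapped volume = 500.0 × 0.5492 = 274.6 mL.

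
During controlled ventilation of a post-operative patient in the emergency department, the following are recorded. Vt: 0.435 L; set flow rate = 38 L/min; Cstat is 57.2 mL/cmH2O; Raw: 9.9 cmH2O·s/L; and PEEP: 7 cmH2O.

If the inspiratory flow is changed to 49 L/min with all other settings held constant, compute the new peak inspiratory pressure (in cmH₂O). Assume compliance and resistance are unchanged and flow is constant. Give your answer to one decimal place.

22.7

Flow: 38 L/min ÷ 60 = 0.6333 L/s.
New flow: 49 L/min ÷ 60 = 0.8167 L/s.
PIP = Vt/C + R·V̇ + PEEP (constant-flow equation of motion).
Only the resistive term changes: ΔPIP = R × ΔV̇ = 9.9 × (0.8167 − 0.6333) = 9.9 × 0.1834 = 1.816 cmH2O.
Original PIP = 435/57.2 + 9.9×0.6333 + 7 = 20.875 cmH2O; new PIP = 20.875 + (1.816) = 22.691 cmH2O.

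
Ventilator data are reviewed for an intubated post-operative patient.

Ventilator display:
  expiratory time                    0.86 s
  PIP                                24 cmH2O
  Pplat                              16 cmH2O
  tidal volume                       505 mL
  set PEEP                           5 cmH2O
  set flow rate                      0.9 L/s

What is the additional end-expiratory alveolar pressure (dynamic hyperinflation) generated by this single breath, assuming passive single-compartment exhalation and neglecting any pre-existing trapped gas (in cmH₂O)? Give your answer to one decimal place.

1.3

R = (PIP − Pplat)/V̇ = (24 − 16) / 0.9 = 8.0/0.9 = 8.889 cmH2O·s/L.
C = Vt/(Pplat − PEEP) = 505.0 / (16 − 5) = 505.0/11.0 = 45.909 mL/cmH2O.
τ = R × C = 8.889 × 0.04591 L/cmH2O = 0.4081 s.
Fraction remaining = e^(−Te/τ) = e^(−0.86/0.4081) = 0.1216; trapped volume = 505.0 × 0.1216 = 61.408 mL.
Additional alveolar pressure from trapping ≈ V_trapped / C = 61.408 / 45.909 = 1.338 cmH2O.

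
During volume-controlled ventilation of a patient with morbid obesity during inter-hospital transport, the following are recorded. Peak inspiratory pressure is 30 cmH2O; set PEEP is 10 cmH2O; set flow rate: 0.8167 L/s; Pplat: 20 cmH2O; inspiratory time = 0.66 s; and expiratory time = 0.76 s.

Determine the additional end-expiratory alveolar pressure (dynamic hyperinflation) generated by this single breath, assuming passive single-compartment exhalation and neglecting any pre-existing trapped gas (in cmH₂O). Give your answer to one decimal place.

3.2

Vt = flow × Ti = 0.8167 L/s × 0.66 s × 1000 mL/L = 539.02 mL.
R = (PIP − Pplat)/V̇ = (30 − 20) / 0.8167 = 10.0/0.8167 = 12.244 cmH2O·s/L.
C = Vt/(Pplat − PEEP) = 539.02 / (20 − 10) = 539.02/10.0 = 53.902 mL/cmH2O.
τ = R × C = 12.244 × 0.0539 L/cmH2O = 0.66 s.
Fraction remaining = e^(−Te/τ) = e^(−0.76/0.66) = 0.3162; trapped volume = 539.02 × 0.3162 = 170.44 mL.
Additional alveolar pressure from trapping ≈ V_trapped / C = 170.44 / 53.902 = 3.162 cmH2O.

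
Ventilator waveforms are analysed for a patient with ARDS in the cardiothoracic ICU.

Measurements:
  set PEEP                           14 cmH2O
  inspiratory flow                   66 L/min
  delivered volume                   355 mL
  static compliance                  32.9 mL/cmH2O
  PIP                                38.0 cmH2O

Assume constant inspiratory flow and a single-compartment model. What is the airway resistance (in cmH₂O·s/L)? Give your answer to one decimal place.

Flow: 66 L/min ÷ 60 = 1.1 L/s.
Equation of motion (constant flow): PIP = Vt/C + R·V̇ + PEEP.
R·V̇ = PIP − Vt/C − PEEP = 38.0 − 355/32.9 − 14 = 38.0 − 10.79 − 14 = 13.21 cmH2O.
R = 13.21 / 1.1 = 12.009 cmH2O·s/L.

12.0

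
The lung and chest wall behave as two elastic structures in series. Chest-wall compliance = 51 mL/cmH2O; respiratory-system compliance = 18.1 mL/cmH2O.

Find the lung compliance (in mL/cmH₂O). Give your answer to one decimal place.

1/CL = 1/Crs − 1/Ccw.
1/CL = 1/18.1 − 1/51 = 0.03564.
CL = 28.058 mL/cmH2O.

28.1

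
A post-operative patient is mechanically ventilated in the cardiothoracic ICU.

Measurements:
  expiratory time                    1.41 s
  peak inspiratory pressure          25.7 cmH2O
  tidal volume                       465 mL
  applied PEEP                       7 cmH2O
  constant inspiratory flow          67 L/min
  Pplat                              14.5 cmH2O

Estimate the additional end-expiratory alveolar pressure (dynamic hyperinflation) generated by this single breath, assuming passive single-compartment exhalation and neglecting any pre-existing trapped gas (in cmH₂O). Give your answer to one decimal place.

0.8

Flow: 67 L/min ÷ 60 = 1.1167 L/s.
R = (PIP − Pplat)/V̇ = (25.7 − 14.5) / 1.1167 = 11.2/1.1167 = 10.03 cmH2O·s/L.
C = Vt/(Pplat − PEEP) = 465.0 / (14.5 − 7) = 465.0/7.5 = 62.0 mL/cmH2O.
τ = R × C = 10.03 × 0.062 L/cmH2O = 0.6219 s.
Fraction remaining = e^(−Te/τ) = e^(−1.41/0.6219) = 0.1036; trapped volume = 465.0 × 0.1036 = 48.174 mL.
Additional alveolar pressure from trapping ≈ V_trapped / C = 48.174 / 62.0 = 0.777 cmH2O.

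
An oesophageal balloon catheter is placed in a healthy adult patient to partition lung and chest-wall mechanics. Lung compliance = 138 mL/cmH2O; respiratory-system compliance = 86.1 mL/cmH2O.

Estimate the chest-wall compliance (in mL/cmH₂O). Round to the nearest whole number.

229

1/Ccw = 1/Crs − 1/CL.
1/Ccw = 1/86.1 − 1/138 = 0.004368.
Ccw = 228.94 mL/cmH2O.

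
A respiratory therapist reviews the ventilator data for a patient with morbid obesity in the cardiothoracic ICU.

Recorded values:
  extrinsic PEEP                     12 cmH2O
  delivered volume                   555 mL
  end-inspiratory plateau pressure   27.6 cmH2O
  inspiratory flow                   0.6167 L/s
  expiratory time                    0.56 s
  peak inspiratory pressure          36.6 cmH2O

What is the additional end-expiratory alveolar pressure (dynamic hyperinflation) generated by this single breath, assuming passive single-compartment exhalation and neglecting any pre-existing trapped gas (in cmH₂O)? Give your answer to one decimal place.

5.3

R = (PIP − Pplat)/V̇ = (36.6 − 27.6) / 0.6167 = 9.0/0.6167 = 14.594 cmH2O·s/L.
C = Vt/(Pplat − PEEP) = 555.0 / (27.6 − 12) = 555.0/15.6 = 35.577 mL/cmH2O.
τ = R × C = 14.594 × 0.03558 L/cmH2O = 0.5193 s.
Fraction remaining = e^(−Te/τ) = e^(−0.56/0.5193) = 0.3401; trapped volume = 555.0 × 0.3401 = 188.76 mL.
Additional alveolar pressure from trapping ≈ V_trapped / C = 188.76 / 35.577 = 5.306 cmH2O.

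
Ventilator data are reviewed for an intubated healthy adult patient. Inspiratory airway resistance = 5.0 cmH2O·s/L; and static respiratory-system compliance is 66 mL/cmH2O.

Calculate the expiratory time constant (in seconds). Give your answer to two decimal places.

0.33

τ = R × C = 5.0 × 66 mL/cmH2O = 5.0 × 0.066 L/cmH2O = 0.33 s.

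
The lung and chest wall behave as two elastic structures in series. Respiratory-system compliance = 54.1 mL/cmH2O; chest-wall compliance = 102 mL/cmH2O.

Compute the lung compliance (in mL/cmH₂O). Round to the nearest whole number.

115

1/CL = 1/Crs − 1/Ccw.
1/CL = 1/54.1 − 1/102 = 0.00868.
CL = 115.21 mL/cmH2O.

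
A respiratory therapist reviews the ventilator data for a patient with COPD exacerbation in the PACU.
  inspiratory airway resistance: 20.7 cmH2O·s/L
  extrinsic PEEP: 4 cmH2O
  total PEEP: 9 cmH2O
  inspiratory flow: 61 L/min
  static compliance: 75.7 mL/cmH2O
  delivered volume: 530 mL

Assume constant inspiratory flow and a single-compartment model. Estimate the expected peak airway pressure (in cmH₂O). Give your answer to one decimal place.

Flow: 61 L/min ÷ 60 = 1.0167 L/s.
Total PEEP = 9 cmH2O (set 4 + intrinsic 5); this is the baseline alveolar pressure.
Equation of motion (constant flow): PIP = Vt/C + R·V̇ + PEEP.
PIP = 530/75.7 + 20.7×1.0167 + 9 = 7.001 + 21.046 + 9 = 37.047 cmH2O.

37.0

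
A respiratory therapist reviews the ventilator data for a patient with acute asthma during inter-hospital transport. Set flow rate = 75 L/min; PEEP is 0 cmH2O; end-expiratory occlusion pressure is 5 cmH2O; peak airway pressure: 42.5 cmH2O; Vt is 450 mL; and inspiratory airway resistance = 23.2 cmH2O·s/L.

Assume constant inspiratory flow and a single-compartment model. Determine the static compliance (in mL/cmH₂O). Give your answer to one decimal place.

52.9

Flow: 75 L/min ÷ 60 = 1.25 L/s.
Total PEEP = 5 cmH2O (set 0 + intrinsic 5); this is the baseline alveolar pressure.
Equation of motion (constant flow): PIP = Vt/C + R·V̇ + PEEP.
Vt/C = PIP − R·V̇ − PEEP = 42.5 − 23.2×1.25 − 5 = 42.5 − 29.0 − 5 = 8.5 cmH2O.
C = Vt / 8.5 = 450 / 8.5 = 52.941 mL/cmH2O.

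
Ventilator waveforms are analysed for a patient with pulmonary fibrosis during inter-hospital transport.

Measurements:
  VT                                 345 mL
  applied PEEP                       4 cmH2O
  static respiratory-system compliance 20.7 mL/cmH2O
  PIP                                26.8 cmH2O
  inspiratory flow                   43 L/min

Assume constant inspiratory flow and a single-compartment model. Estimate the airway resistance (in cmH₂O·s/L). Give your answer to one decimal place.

Flow: 43 L/min ÷ 60 = 0.7167 L/s.
Equation of motion (constant flow): PIP = Vt/C + R·V̇ + PEEP.
R·V̇ = PIP − Vt/C − PEEP = 26.8 − 345/20.7 − 4 = 26.8 − 16.667 − 4 = 6.133 cmH2O.
R = 6.133 / 0.7167 = 8.557 cmH2O·s/L.

8.6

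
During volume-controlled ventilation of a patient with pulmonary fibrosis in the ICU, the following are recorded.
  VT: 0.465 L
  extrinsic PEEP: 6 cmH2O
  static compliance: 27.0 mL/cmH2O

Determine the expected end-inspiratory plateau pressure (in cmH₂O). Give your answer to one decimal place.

Pplat = PEEP + Vt / Cstat = 6 + 465 / 27.0 = 6 + 17.222 = 23.222 cmH2O.

23.2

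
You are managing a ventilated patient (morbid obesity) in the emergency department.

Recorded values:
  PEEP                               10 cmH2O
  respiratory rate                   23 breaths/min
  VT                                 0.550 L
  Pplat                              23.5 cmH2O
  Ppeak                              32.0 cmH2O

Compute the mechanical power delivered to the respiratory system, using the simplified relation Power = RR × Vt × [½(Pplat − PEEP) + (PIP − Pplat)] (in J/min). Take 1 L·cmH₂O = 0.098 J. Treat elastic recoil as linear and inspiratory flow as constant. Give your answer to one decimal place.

Per-breath work = Vt × [½(Pplat−PEEP) + (PIP−Pplat)] = 0.550 × [0.5×13.5 + 8.5] = 0.550 × 15.25 = 8.388 L·cmH2O.
Power = 23 × 8.388 = 192.92 L·cmH2O/min.
× 0.098 J/(L·cmH2O) → 18.906 J/min.

18.9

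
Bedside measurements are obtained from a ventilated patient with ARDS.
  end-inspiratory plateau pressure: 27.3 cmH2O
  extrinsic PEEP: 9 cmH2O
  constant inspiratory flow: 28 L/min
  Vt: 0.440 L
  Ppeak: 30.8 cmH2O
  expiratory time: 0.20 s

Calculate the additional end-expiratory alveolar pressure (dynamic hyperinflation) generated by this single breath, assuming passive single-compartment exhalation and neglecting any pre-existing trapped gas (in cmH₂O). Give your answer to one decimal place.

Flow: 28 L/min ÷ 60 = 0.4667 L/s.
R = (PIP − Pplat)/V̇ = (30.8 − 27.3) / 0.4667 = 3.5/0.4667 = 7.499 cmH2O·s/L.
C = Vt/(Pplat − PEEP) = 440.0 / (27.3 − 9) = 440.0/18.3 = 24.044 mL/cmH2O.
τ = R × C = 7.499 × 0.02404 L/cmH2O = 0.1803 s.
Fraction remaining = e^(−Te/τ) = e^(−0.20/0.1803) = 0.3298; trapped volume = 440.0 × 0.3298 = 145.11 mL.
Additional alveolar pressure from trapping ≈ V_trapped / C = 145.11 / 24.044 = 6.035 cmH2O.

6.0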